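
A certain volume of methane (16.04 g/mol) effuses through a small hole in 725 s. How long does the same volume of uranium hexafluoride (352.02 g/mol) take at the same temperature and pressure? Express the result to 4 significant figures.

Since effusion rate ∝ 1/√M, t_UF₆/t_CH₄ = √(M_UF₆/M_CH₄) = √(352.02/16.04) = √21.95 = 4.685.
So the time for UF₆ is 725 × 4.685 = 3396 s.

3396 s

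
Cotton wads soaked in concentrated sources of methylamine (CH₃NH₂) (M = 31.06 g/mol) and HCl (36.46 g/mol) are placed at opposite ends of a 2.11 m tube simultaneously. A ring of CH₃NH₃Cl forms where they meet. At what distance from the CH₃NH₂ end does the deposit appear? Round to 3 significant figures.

1.10 m

Graham's law gives d_CH₃NH₂/d_HCl = rate_CH₃NH₂/rate_HCl = √(M_HCl/M_CH₃NH₂) = √(36.46/31.06) = 1.083.
With d_CH₃NH₂ + d_HCl = 2.11 m, d_HCl = 2.11/(1 + 1.083) = 1.013 m.
d_CH₃NH₂ = 2.11 − 1.013 = 1.10 m.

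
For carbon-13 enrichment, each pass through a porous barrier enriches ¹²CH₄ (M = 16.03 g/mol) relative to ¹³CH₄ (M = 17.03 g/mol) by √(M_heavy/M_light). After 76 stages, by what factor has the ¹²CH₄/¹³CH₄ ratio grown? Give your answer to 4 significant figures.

Overall factor = α^76 with α = √(17.03/16.03), i.e. (17.03/16.03)^(76/2).
= 1.06238^38 = 9.970.

9.970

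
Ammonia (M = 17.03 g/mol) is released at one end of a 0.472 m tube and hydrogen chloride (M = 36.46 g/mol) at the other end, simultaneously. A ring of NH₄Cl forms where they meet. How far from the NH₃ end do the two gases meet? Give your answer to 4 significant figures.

Distances travelled in equal time are proportional to diffusion rates, so d_NH₃/d_HCl = √(M_HCl/M_NH₃) = √(36.46/17.03) = 1.463.
With d_NH₃ + d_HCl = 0.472 m, d_HCl = 0.472/(1 + 1.463) = 0.1916 m.
d_NH₃ = 0.472 − 0.1916 = 0.2804 m.

0.2804 m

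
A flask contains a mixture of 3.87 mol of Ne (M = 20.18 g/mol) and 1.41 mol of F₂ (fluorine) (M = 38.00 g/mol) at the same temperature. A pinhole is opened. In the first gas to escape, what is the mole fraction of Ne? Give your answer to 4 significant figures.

Rate_i ∝ x_i/√M_i (Graham's law weighted by mole fraction), so the effusate composition follows n_i/√M_i.
Mole fraction of Ne in the effusate = (n_Ne/√M_Ne) / (n_Ne/√M_Ne + n_F₂/√M_F₂)
= (3.87/√20.18) / (3.87/√20.18 + 1.41/√38.00) = 0.8615/(0.8615 + 0.2287) = 0.7902.

0.7902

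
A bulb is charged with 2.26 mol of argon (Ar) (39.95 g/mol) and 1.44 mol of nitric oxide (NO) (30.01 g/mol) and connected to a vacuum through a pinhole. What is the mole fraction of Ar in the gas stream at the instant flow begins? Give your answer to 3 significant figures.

0.576

Rate_i ∝ x_i/√M_i (Graham's law weighted by mole fraction), so the effusate composition follows n_i/√M_i.
Mole fraction of Ar in the effusate = (n_Ar/√M_Ar) / (n_Ar/√M_Ar + n_NO/√M_NO)
= (2.26/√39.95) / (2.26/√39.95 + 1.44/√30.01) = 0.3576/(0.3576 + 0.2629) = 0.576.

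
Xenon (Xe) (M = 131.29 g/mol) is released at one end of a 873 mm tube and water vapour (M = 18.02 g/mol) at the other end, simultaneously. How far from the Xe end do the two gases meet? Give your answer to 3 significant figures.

236 mm

In equal time, each gas travels a distance ∝ its rate ∝ 1/√M, so d_Xe/d_H₂O = √(M_H₂O/M_Xe) = √(18.02/131.29) = 0.3705.
With d_Xe + d_H₂O = 873 mm, d_H₂O = 873/(1 + 0.3705) = 637.0 mm.
d_Xe = 873 − 637.0 = 236 mm.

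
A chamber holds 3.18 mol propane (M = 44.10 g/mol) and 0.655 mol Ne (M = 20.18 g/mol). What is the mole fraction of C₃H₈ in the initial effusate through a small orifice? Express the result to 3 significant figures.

Effusion rate of each component ∝ n_i/√M_i (partial pressure × 1/√M).
Mole fraction of C₃H₈ in the effusate = (n_C₃H₈/√M_C₃H₈) / (n_C₃H₈/√M_C₃H₈ + n_Ne/√M_Ne)
= (3.18/√44.10) / (3.18/√44.10 + 0.655/√20.18) = 0.4789/(0.4789 + 0.1458) = 0.767.

0.767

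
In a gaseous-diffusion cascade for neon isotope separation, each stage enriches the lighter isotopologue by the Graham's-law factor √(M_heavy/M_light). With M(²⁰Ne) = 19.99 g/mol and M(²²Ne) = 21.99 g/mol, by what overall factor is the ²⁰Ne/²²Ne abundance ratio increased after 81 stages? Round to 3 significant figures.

Each stage multiplies the ratio by α = √(21.99/19.99), so after 81 stages the overall factor is α^81 = (21.99/19.99)^(81/2).
= 1.10005^(81/2) = 47.6.

47.6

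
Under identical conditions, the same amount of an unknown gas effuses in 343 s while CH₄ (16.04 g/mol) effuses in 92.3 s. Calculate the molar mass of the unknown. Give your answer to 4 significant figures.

221.5 g/mol

Graham's law gives t_X/t_CH₄ = √(M_X/M_CH₄).
343/92.3 = 3.716 = √(M_X/16.04)
M_X = 16.04 × 3.716² = 16.04 × 13.81 = 221.5 g/mol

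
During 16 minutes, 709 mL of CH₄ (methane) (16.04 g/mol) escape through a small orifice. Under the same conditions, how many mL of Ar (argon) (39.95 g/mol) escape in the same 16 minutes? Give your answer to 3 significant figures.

449 mL

From Graham's law, rate_Ar/rate_CH₄ = √(M_CH₄/M_Ar) = √(16.04/39.95) = √0.4015 = 0.6336.
So the volume for Ar is 709 × 0.6336 = 449 mL.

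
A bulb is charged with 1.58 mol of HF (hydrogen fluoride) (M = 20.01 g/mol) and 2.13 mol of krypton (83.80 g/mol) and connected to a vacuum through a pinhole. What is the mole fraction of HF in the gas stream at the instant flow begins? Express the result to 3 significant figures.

0.603

The effusion rate of species i is ∝ p_i/√M_i ∝ n_i/√M_i.
x_HF(eff) = (n_HF/√M_HF) / (n_HF/√M_HF + n_Kr/√M_Kr)
= (1.58/√20.01) / (1.58/√20.01 + 2.13/√83.80) = 0.3532/(0.3532 + 0.2327) = 0.603.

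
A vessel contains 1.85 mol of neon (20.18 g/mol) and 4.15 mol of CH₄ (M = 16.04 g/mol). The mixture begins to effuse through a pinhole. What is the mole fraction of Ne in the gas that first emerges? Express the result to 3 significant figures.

0.284

The effusion rate of species i is ∝ p_i/√M_i ∝ n_i/√M_i.
x_Ne(eff) = (n_Ne/√M_Ne) / (n_Ne/√M_Ne + n_CH₄/√M_CH₄)
= (1.85/√20.18) / (1.85/√20.18 + 4.15/√16.04) = 0.4118/(0.4118 + 1.036) = 0.284.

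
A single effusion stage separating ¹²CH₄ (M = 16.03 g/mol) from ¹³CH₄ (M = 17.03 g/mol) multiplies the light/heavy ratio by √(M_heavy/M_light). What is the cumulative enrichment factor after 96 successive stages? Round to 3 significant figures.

18.3

Each stage multiplies the ratio by α = √(17.03/16.03), so after 96 stages the overall factor is α^96 = (17.03/16.03)^(96/2).
= 1.06238^48 = 18.3.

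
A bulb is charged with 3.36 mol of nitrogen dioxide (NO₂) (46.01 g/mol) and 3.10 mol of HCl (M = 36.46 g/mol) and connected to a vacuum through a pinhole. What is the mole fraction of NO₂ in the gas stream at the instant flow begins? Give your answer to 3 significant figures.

Each component's effusion rate ∝ (its partial pressure)·(1/√M) ∝ n_i/√M_i.
Mole fraction of NO₂ in the effusate = (n_NO₂/√M_NO₂) / (n_NO₂/√M_NO₂ + n_HCl/√M_HCl)
= (3.36/√46.01) / (3.36/√46.01 + 3.10/√36.46) = 0.4954/(0.4954 + 0.5134) = 0.491.

0.491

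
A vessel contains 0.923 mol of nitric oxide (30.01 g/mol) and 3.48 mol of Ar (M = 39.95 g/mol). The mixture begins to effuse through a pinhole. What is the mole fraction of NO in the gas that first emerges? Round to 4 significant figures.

Rate_i ∝ x_i/√M_i (Graham's law weighted by mole fraction), so the effusate composition follows n_i/√M_i.
x_NO(eff) = (n_NO/√M_NO) / (n_NO/√M_NO + n_Ar/√M_Ar)
= (0.923/√30.01) / (0.923/√30.01 + 3.48/√39.95) = 0.1685/(0.1685 + 0.5506) = 0.2343.

0.2343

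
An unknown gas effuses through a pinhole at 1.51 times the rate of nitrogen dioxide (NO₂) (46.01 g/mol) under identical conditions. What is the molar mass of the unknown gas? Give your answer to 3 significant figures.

20.2 g/mol

By Graham's law, rate_X/rate_NO₂ = √(M_NO₂/M_X).
1.51 = √(46.01/M_X)
M_X = 46.01 / 1.51² = 46.01 / 2.280 = 20.2 g/mol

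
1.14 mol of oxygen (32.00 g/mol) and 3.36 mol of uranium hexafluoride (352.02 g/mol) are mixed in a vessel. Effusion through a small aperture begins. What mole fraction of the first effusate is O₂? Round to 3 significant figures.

Effusion rate of each component ∝ n_i/√M_i (partial pressure × 1/√M).
So x_O₂ in the escaping gas = (n_O₂/√M_O₂) / Σ(n_i/√M_i)
= (1.14/√32.00) / (1.14/√32.00 + 3.36/√352.02) = 0.2015/(0.2015 + 0.1791) = 0.529.

0.529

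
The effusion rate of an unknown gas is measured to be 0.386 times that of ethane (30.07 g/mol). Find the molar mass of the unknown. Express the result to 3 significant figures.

Using Graham's law: rate_X/rate_C₂H₆ = √(M_C₂H₆/M_X).
0.386 = √(30.07/M_X)
M_X = 30.07 / 0.386² = 30.07 / 0.1490 = 202 g/mol

202 g/mol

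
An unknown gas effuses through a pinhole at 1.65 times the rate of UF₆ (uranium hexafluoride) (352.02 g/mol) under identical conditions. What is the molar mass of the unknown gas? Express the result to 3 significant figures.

129 g/mol

By Graham's law, rate_X/rate_UF₆ = √(M_UF₆/M_X).
1.65 = √(352.02/M_X)
M_X = 352.02 / 1.65² = 352.02 / 2.722 = 129 g/mol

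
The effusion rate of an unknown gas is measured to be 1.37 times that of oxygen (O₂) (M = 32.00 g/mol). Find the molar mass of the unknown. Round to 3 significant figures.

Using Graham's law: rate_X/rate_O₂ = √(M_O₂/M_X).
1.37 = √(32.00/M_X)
M_X = 32.00 / 1.37² = 32.00 / 1.877 = 17.0 g/mol

17.0 g/mol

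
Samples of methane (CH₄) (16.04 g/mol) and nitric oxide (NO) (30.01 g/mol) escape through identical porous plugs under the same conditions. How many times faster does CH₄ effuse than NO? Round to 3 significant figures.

1.37

From Graham's law, rate_CH₄/rate_NO = √(M_NO/M_CH₄) = √(30.01/16.04) = √1.871 = 1.37.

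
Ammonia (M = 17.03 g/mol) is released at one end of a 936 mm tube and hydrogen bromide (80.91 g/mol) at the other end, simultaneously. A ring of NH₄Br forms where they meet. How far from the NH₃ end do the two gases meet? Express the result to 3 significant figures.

642 mm

Graham's law gives d_NH₃/d_HBr = rate_NH₃/rate_HBr = √(M_HBr/M_NH₃) = √(80.91/17.03) = 2.180.
With d_NH₃ + d_HBr = 936 mm, d_HBr = 936/(1 + 2.180) = 294.4 mm.
d_NH₃ = 936 − 294.4 = 642 mm.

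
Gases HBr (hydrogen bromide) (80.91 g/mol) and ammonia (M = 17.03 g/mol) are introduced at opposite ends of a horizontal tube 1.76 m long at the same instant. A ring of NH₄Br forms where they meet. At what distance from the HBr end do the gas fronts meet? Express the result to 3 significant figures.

0.554 m

In equal time, each gas travels a distance ∝ its rate ∝ 1/√M, so d_HBr/d_NH₃ = √(M_NH₃/M_HBr) = √(17.03/80.91) = 0.4588.
With d_HBr + d_NH₃ = 1.76 m, d_NH₃ = 1.76/(1 + 0.4588) = 1.206 m.
d_HBr = 1.76 − 1.206 = 0.554 m.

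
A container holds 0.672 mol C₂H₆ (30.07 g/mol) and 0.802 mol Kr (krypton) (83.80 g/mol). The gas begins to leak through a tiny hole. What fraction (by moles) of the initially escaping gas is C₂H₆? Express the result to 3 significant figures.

0.583

The effusion rate of species i is ∝ p_i/√M_i ∝ n_i/√M_i.
So x_C₂H₆ in the escaping gas = (n_C₂H₆/√M_C₂H₆) / Σ(n_i/√M_i)
= (0.672/√30.07) / (0.672/√30.07 + 0.802/√83.80) = 0.1225/(0.1225 + 0.08761) = 0.583.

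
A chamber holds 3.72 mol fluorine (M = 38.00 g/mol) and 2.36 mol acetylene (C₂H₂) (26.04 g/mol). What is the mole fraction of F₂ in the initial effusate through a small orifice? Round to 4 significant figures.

Each component's effusion rate ∝ (its partial pressure)·(1/√M) ∝ n_i/√M_i.
x_F₂(eff) = (n_F₂/√M_F₂) / (n_F₂/√M_F₂ + n_C₂H₂/√M_C₂H₂)
= (3.72/√38.00) / (3.72/√38.00 + 2.36/√26.04) = 0.6035/(0.6035 + 0.4625) = 0.5661.

0.5661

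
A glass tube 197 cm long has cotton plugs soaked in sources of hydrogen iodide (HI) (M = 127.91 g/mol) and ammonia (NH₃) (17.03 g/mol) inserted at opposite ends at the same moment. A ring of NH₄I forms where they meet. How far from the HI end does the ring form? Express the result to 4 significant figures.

52.67 cm

The fronts meet when d_HI + d_NH₃ = L with d_HI/d_NH₃ = √(M_NH₃/M_HI) (Graham's law). Here √(M_NH₃/M_HI) = √(17.03/127.91) = 0.3649.
With d_HI + d_NH₃ = 197 cm, d_NH₃ = 197/(1 + 0.3649) = 144.3 cm.
d_HI = 197 − 144.3 = 52.67 cm.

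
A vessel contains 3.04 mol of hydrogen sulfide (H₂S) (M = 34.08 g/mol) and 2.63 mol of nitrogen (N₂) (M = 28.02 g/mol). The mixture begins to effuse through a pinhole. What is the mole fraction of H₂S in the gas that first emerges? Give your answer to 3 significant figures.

Each component's effusion rate ∝ (its partial pressure)·(1/√M) ∝ n_i/√M_i.
x_H₂S(eff) = (n_H₂S/√M_H₂S) / (n_H₂S/√M_H₂S + n_N₂/√M_N₂)
= (3.04/√34.08) / (3.04/√34.08 + 2.63/√28.02) = 0.5207/(0.5207 + 0.4968) = 0.512.

0.512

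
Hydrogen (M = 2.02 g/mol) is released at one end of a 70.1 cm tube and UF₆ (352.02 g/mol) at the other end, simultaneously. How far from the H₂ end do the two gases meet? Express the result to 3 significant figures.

65.2 cm

Graham's law gives d_H₂/d_UF₆ = rate_H₂/rate_UF₆ = √(M_UF₆/M_H₂) = √(352.02/2.02) = 13.20.
With d_H₂ + d_UF₆ = 70.1 cm, d_UF₆ = 70.1/(1 + 13.20) = 4.936 cm.
d_H₂ = 70.1 − 4.936 = 65.2 cm.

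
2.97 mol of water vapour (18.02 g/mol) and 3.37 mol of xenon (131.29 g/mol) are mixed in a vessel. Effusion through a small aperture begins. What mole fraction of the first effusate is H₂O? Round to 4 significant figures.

Rate_i ∝ x_i/√M_i (Graham's law weighted by mole fraction), so the effusate composition follows n_i/√M_i.
So x_H₂O in the escaping gas = (n_H₂O/√M_H₂O) / Σ(n_i/√M_i)
= (2.97/√18.02) / (2.97/√18.02 + 3.37/√131.29) = 0.6996/(0.6996 + 0.2941) = 0.7040.

0.7040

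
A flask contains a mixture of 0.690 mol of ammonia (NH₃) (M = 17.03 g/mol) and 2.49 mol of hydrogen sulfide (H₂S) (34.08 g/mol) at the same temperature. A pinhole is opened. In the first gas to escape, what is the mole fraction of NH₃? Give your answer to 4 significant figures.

0.2816

Rate_i ∝ x_i/√M_i (Graham's law weighted by mole fraction), so the effusate composition follows n_i/√M_i.
So x_NH₃ in the escaping gas = (n_NH₃/√M_NH₃) / Σ(n_i/√M_i)
= (0.690/√17.03) / (0.690/√17.03 + 2.49/√34.08) = 0.1672/(0.1672 + 0.4265) = 0.2816.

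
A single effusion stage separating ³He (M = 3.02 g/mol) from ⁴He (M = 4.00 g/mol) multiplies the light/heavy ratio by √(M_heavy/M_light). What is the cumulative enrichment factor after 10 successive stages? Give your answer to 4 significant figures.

After 10 stages the ratio has grown by (√(4.00/3.02))^10 = (4.00/3.02)^(10/2).
= 1.32450^5 = 4.076.

4.076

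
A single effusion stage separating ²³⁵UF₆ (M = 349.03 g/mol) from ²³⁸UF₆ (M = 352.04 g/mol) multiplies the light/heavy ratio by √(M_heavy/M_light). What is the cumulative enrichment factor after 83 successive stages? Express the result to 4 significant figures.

1.428

Overall factor = α^83 with α = √(352.04/349.03), i.e. (352.04/349.03)^(83/2).
= 1.00862^(83/2) = 1.428.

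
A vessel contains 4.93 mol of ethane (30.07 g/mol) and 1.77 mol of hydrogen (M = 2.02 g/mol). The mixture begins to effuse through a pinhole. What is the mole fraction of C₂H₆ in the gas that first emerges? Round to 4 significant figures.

Rate_i ∝ x_i/√M_i (Graham's law weighted by mole fraction), so the effusate composition follows n_i/√M_i.
So x_C₂H₆ in the escaping gas = (n_C₂H₆/√M_C₂H₆) / Σ(n_i/√M_i)
= (4.93/√30.07) / (4.93/√30.07 + 1.77/√2.02) = 0.8990/(0.8990 + 1.245) = 0.4192.

0.4192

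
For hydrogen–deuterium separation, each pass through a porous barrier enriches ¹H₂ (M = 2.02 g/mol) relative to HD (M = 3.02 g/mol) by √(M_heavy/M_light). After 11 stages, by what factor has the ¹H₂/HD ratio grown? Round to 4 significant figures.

The single-stage factor is √(M_heavy/M_light), so 11 stages give [√(3.02/2.02)]^11 = (3.02/2.02)^(11/2).
= 1.49505^(11/2) = 9.133.

9.133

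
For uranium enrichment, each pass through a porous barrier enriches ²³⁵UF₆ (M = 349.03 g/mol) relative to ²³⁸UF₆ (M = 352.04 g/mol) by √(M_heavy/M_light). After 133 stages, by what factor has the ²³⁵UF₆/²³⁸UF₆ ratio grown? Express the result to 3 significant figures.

Each stage multiplies the ratio by α = √(352.04/349.03), so after 133 stages the overall factor is α^133 = (352.04/349.03)^(133/2).
= 1.00862^(133/2) = 1.77.

1.77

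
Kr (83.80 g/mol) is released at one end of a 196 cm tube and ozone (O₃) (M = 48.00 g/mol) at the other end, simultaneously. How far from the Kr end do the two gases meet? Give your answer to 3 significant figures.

84.4 cm

Distances travelled in equal time are proportional to diffusion rates, so d_Kr/d_O₃ = √(M_O₃/M_Kr) = √(48.00/83.80) = 0.7568.
With d_Kr + d_O₃ = 196 cm, d_O₃ = 196/(1 + 0.7568) = 111.6 cm.
d_Kr = 196 − 111.6 = 84.4 cm.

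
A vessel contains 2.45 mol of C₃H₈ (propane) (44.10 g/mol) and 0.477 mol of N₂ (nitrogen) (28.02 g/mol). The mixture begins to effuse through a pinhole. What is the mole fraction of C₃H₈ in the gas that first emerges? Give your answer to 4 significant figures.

Rate_i ∝ x_i/√M_i (Graham's law weighted by mole fraction), so the effusate composition follows n_i/√M_i.
Mole fraction of C₃H₈ in the effusate = (n_C₃H₈/√M_C₃H₈) / (n_C₃H₈/√M_C₃H₈ + n_N₂/√M_N₂)
= (2.45/√44.10) / (2.45/√44.10 + 0.477/√28.02) = 0.3689/(0.3689 + 0.09011) = 0.8037.

0.8037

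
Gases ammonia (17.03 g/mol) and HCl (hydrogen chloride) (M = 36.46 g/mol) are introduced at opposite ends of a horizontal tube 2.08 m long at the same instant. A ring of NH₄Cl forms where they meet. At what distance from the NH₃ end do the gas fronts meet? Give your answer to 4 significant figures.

1.236 m

In equal time, each gas travels a distance ∝ its rate ∝ 1/√M, so d_NH₃/d_HCl = √(M_HCl/M_NH₃) = √(36.46/17.03) = 1.463.
With d_NH₃ + d_HCl = 2.08 m, d_HCl = 2.08/(1 + 1.463) = 0.8444 m.
d_NH₃ = 2.08 − 0.8444 = 1.236 m.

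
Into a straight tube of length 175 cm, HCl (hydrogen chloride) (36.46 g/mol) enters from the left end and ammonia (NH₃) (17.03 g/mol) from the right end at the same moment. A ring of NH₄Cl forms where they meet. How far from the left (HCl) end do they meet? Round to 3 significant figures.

71.0 cm

The fronts meet when d_HCl + d_NH₃ = L with d_HCl/d_NH₃ = √(M_NH₃/M_HCl) (Graham's law). Here √(M_NH₃/M_HCl) = √(17.03/36.46) = 0.6834.
With d_HCl + d_NH₃ = 175 cm, d_NH₃ = 175/(1 + 0.6834) = 104.0 cm.
d_HCl = 175 − 104.0 = 71.0 cm.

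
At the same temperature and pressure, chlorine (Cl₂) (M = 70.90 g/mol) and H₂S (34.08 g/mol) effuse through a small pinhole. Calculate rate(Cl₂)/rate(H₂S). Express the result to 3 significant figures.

From Graham's law, rate_Cl₂/rate_H₂S = √(M_H₂S/M_Cl₂) = √(34.08/70.90) = √0.4807 = 0.693.

0.693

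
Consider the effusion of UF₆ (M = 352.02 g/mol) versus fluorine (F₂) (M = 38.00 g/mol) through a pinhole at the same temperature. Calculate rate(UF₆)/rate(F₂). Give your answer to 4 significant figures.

Graham's law gives rate_UF₆/rate_F₂ = √(M_F₂/M_UF₆) = √(38.00/352.02) = √0.1079 = 0.3286.

0.3286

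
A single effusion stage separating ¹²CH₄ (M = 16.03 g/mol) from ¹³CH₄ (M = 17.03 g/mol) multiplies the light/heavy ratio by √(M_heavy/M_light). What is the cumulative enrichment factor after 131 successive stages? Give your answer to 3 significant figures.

52.7

Overall factor = α^131 with α = √(17.03/16.03), i.e. (17.03/16.03)^(131/2).
= 1.06238^(131/2) = 52.7.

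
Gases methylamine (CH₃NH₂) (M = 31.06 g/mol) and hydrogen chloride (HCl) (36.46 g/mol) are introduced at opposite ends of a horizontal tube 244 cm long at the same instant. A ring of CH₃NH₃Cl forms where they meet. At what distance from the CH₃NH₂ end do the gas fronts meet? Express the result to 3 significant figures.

127 cm

The fronts meet when d_CH₃NH₂ + d_HCl = L with d_CH₃NH₂/d_HCl = √(M_HCl/M_CH₃NH₂) (Graham's law). Here √(M_HCl/M_CH₃NH₂) = √(36.46/31.06) = 1.083.
With d_CH₃NH₂ + d_HCl = 244 cm, d_HCl = 244/(1 + 1.083) = 117.1 cm.
d_CH₃NH₂ = 244 − 117.1 = 127 cm.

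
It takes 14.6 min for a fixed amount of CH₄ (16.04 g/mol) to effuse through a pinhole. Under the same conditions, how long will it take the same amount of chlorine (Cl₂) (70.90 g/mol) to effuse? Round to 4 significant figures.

From Graham's law, t_Cl₂/t_CH₄ = √(M_Cl₂/M_CH₄) = √(70.90/16.04) = √4.420 = 2.102.
So the time for Cl₂ is 14.6 × 2.102 = 30.70 min.

30.70 min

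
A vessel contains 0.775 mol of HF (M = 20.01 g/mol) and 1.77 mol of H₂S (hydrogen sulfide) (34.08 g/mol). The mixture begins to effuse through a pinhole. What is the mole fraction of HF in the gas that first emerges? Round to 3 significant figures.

0.364

Each component's effusion rate ∝ (its partial pressure)·(1/√M) ∝ n_i/√M_i.
Mole fraction of HF in the effusate = (n_HF/√M_HF) / (n_HF/√M_HF + n_H₂S/√M_H₂S)
= (0.775/√20.01) / (0.775/√20.01 + 1.77/√34.08) = 0.1733/(0.1733 + 0.3032) = 0.364.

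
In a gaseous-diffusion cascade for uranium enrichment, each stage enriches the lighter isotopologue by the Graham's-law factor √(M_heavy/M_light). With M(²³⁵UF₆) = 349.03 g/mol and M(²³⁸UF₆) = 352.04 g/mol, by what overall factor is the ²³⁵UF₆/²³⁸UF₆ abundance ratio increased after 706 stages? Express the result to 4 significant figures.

20.72

The single-stage factor is √(M_heavy/M_light), so 706 stages give [√(352.04/349.03)]^706 = (352.04/349.03)^(706/2).
= 1.00862^353 = 20.72.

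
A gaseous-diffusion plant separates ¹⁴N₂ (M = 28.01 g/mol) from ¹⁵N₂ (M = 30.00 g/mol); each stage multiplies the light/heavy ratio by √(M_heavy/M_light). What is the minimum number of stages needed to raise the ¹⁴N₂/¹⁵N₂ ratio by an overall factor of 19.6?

87

Single-stage factor α = √(30.00/28.01), so ln α = ½ ln(1.07105) = 0.03432.
Need α^N ≥ 19.6 ⇒ N ≥ ln(19.6) / ln α = 2.976 / 0.03432 = 86.70.
Minimum whole number of stages: N = 87.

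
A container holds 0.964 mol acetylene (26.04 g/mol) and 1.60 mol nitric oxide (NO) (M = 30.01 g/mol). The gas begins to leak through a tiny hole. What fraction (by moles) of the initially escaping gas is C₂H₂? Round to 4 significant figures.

The effusion rate of species i is ∝ p_i/√M_i ∝ n_i/√M_i.
x_C₂H₂(eff) = (n_C₂H₂/√M_C₂H₂) / (n_C₂H₂/√M_C₂H₂ + n_NO/√M_NO)
= (0.964/√26.04) / (0.964/√26.04 + 1.60/√30.01) = 0.1889/(0.1889 + 0.2921) = 0.3928.

0.3928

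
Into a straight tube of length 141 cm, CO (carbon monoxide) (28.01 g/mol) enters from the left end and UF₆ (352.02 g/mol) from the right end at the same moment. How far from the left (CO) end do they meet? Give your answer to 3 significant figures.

The fronts meet when d_CO + d_UF₆ = L with d_CO/d_UF₆ = √(M_UF₆/M_CO) (Graham's law). Here √(M_UF₆/M_CO) = √(352.02/28.01) = 3.545.
With d_CO + d_UF₆ = 141 cm, d_UF₆ = 141/(1 + 3.545) = 31.02 cm.
d_CO = 141 − 31.02 = 110 cm.

110 cm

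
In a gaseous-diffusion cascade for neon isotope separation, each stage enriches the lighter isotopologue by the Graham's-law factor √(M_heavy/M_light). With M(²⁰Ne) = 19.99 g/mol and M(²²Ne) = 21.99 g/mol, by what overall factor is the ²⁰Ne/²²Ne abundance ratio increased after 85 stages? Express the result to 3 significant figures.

Overall factor = α^85 with α = √(21.99/19.99), i.e. (21.99/19.99)^(85/2).
= 1.10005^(85/2) = 57.5.

57.5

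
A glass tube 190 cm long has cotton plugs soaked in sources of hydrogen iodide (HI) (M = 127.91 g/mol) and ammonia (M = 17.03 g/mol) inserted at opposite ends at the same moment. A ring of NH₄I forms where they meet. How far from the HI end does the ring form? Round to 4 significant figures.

50.79 cm

Graham's law gives d_HI/d_NH₃ = rate_HI/rate_NH₃ = √(M_NH₃/M_HI) = √(17.03/127.91) = 0.3649.
With d_HI + d_NH₃ = 190 cm, d_NH₃ = 190/(1 + 0.3649) = 139.2 cm.
d_HI = 190 − 139.2 = 50.79 cm.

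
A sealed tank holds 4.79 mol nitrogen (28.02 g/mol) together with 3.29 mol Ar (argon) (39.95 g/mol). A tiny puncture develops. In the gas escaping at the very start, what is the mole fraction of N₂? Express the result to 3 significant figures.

The effusion rate of species i is ∝ p_i/√M_i ∝ n_i/√M_i.
Mole fraction of N₂ in the effusate = (n_N₂/√M_N₂) / (n_N₂/√M_N₂ + n_Ar/√M_Ar)
= (4.79/√28.02) / (4.79/√28.02 + 3.29/√39.95) = 0.9049/(0.9049 + 0.5205) = 0.635.

0.635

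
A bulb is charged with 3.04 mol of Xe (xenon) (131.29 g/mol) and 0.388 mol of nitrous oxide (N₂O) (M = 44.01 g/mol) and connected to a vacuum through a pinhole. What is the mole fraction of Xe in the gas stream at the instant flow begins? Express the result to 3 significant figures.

0.819

Each component's effusion rate ∝ (its partial pressure)·(1/√M) ∝ n_i/√M_i.
So x_Xe in the escaping gas = (n_Xe/√M_Xe) / Σ(n_i/√M_i)
= (3.04/√131.29) / (3.04/√131.29 + 0.388/√44.01) = 0.2653/(0.2653 + 0.05849) = 0.819.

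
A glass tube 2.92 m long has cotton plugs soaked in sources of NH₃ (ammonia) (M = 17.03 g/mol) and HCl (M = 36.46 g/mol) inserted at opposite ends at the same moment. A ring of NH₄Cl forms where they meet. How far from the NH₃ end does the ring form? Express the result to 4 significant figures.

Distances travelled in equal time are proportional to diffusion rates, so d_NH₃/d_HCl = √(M_HCl/M_NH₃) = √(36.46/17.03) = 1.463.
With d_NH₃ + d_HCl = 2.92 m, d_HCl = 2.92/(1 + 1.463) = 1.185 m.
d_NH₃ = 2.92 − 1.185 = 1.735 m.

1.735 m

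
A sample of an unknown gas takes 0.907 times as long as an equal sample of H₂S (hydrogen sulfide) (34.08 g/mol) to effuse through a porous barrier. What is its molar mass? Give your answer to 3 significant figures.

28.0 g/mol

Since effusion rate ∝ 1/√M, t_X/t_H₂S = √(M_X/M_H₂S).
0.907 = √(M_X/34.08)
M_X = 34.08 × 0.907² = 34.08 × 0.8226 = 28.0 g/mol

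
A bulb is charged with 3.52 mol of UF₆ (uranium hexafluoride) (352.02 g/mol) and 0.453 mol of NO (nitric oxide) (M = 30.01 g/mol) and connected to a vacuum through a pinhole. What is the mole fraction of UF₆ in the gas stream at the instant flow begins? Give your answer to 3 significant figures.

Rate_i ∝ x_i/√M_i (Graham's law weighted by mole fraction), so the effusate composition follows n_i/√M_i.
Mole fraction of UF₆ in the effusate = (n_UF₆/√M_UF₆) / (n_UF₆/√M_UF₆ + n_NO/√M_NO)
= (3.52/√352.02) / (3.52/√352.02 + 0.453/√30.01) = 0.1876/(0.1876 + 0.08269) = 0.694.

0.694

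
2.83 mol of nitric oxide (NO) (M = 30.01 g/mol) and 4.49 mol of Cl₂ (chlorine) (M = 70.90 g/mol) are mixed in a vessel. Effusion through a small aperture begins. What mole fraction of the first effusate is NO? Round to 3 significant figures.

0.492

The effusion rate of species i is ∝ p_i/√M_i ∝ n_i/√M_i.
Mole fraction of NO in the effusate = (n_NO/√M_NO) / (n_NO/√M_NO + n_Cl₂/√M_Cl₂)
= (2.83/√30.01) / (2.83/√30.01 + 4.49/√70.90) = 0.5166/(0.5166 + 0.5332) = 0.492.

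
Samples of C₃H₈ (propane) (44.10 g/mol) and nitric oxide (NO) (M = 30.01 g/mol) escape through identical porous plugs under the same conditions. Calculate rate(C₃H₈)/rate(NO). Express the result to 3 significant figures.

0.825

From Graham's law, rate_C₃H₈/rate_NO = √(M_NO/M_C₃H₈) = √(30.01/44.10) = √0.6805 = 0.825.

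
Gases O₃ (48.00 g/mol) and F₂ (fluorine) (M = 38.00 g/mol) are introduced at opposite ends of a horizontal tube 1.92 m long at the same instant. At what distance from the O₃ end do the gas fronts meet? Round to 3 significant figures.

Graham's law gives d_O₃/d_F₂ = rate_O₃/rate_F₂ = √(M_F₂/M_O₃) = √(38.00/48.00) = 0.8898.
With d_O₃ + d_F₂ = 1.92 m, d_F₂ = 1.92/(1 + 0.8898) = 1.016 m.
d_O₃ = 1.92 − 1.016 = 0.904 m.

0.904 m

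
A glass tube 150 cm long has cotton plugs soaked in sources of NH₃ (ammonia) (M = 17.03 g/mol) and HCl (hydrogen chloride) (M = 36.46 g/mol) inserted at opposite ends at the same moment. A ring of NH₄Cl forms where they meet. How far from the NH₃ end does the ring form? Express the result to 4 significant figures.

89.10 cm

The fronts meet when d_NH₃ + d_HCl = L with d_NH₃/d_HCl = √(M_HCl/M_NH₃) (Graham's law). Here √(M_HCl/M_NH₃) = √(36.46/17.03) = 1.463.
With d_NH₃ + d_HCl = 150 cm, d_HCl = 150/(1 + 1.463) = 60.90 cm.
d_NH₃ = 150 − 60.90 = 89.10 cm.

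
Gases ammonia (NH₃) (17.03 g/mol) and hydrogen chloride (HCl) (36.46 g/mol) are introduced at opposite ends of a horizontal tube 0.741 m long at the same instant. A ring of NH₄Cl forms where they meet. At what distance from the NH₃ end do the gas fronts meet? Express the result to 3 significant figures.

Distances travelled in equal time are proportional to diffusion rates, so d_NH₃/d_HCl = √(M_HCl/M_NH₃) = √(36.46/17.03) = 1.463.
With d_NH₃ + d_HCl = 0.741 m, d_HCl = 0.741/(1 + 1.463) = 0.3008 m.
d_NH₃ = 0.741 − 0.3008 = 0.440 m.

0.440 m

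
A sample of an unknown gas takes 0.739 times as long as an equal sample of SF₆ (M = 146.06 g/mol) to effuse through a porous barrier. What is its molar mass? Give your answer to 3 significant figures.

79.8 g/mol

From Graham's law, t_X/t_SF₆ = √(M_X/M_SF₆).
0.739 = √(M_X/146.06)
M_X = 146.06 × 0.739² = 146.06 × 0.5461 = 79.8 g/mol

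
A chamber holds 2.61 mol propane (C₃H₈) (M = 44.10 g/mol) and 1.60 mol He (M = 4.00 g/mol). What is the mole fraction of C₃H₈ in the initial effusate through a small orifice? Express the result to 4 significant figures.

0.3294

Each component's effusion rate ∝ (its partial pressure)·(1/√M) ∝ n_i/√M_i.
Mole fraction of C₃H₈ in the effusate = (n_C₃H₈/√M_C₃H₈) / (n_C₃H₈/√M_C₃H₈ + n_He/√M_He)
= (2.61/√44.10) / (2.61/√44.10 + 1.60/√4.00) = 0.3930/(0.3930 + 0.8000) = 0.3294.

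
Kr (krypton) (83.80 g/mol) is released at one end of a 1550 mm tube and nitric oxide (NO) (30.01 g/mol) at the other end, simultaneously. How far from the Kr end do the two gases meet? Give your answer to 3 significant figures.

The fronts meet when d_Kr + d_NO = L with d_Kr/d_NO = √(M_NO/M_Kr) (Graham's law). Here √(M_NO/M_Kr) = √(30.01/83.80) = 0.5984.
With d_Kr + d_NO = 1550 mm, d_NO = 1550/(1 + 0.5984) = 969.7 mm.
d_Kr = 1550 − 969.7 = 580 mm.

580 mm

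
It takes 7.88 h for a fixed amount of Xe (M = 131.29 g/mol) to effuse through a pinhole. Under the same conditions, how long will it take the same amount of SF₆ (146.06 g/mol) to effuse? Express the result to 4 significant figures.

8.311 h

Since effusion rate ∝ 1/√M, t_SF₆/t_Xe = √(M_SF₆/M_Xe) = √(146.06/131.29) = √1.112 = 1.055.
So the time for SF₆ is 7.88 × 1.055 = 8.311 h.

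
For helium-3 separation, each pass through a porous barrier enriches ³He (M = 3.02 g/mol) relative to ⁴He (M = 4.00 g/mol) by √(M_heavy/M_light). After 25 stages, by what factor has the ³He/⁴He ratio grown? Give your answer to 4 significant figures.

After 25 stages the ratio has grown by (√(4.00/3.02))^25 = (4.00/3.02)^(25/2).
= 1.32450^(25/2) = 33.55.

33.55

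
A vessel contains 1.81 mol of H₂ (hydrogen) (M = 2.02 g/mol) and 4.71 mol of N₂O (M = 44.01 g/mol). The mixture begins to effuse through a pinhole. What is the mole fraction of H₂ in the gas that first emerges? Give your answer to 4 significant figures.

Each component's effusion rate ∝ (its partial pressure)·(1/√M) ∝ n_i/√M_i.
x_H₂(eff) = (n_H₂/√M_H₂) / (n_H₂/√M_H₂ + n_N₂O/√M_N₂O)
= (1.81/√2.02) / (1.81/√2.02 + 4.71/√44.01) = 1.274/(1.274 + 0.7100) = 0.6421.

0.6421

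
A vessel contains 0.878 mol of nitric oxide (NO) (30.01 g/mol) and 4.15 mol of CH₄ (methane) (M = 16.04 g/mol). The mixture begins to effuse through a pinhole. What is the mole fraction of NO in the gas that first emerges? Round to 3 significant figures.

0.134

Rate_i ∝ x_i/√M_i (Graham's law weighted by mole fraction), so the effusate composition follows n_i/√M_i.
x_NO(eff) = (n_NO/√M_NO) / (n_NO/√M_NO + n_CH₄/√M_CH₄)
= (0.878/√30.01) / (0.878/√30.01 + 4.15/√16.04) = 0.1603/(0.1603 + 1.036) = 0.134.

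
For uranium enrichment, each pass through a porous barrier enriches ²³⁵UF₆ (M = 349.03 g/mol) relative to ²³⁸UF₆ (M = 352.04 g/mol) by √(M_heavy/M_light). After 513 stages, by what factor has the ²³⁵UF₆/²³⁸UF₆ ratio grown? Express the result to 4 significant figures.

Each stage multiplies the ratio by α = √(352.04/349.03), so after 513 stages the overall factor is α^513 = (352.04/349.03)^(513/2).
= 1.00862^(513/2) = 9.048.

9.048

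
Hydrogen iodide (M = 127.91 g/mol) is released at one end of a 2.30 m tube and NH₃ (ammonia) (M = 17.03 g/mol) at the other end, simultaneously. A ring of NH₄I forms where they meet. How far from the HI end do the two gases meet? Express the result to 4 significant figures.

In equal time, each gas travels a distance ∝ its rate ∝ 1/√M, so d_HI/d_NH₃ = √(M_NH₃/M_HI) = √(17.03/127.91) = 0.3649.
With d_HI + d_NH₃ = 2.30 m, d_NH₃ = 2.30/(1 + 0.3649) = 1.685 m.
d_HI = 2.30 − 1.685 = 0.6149 m.

0.6149 m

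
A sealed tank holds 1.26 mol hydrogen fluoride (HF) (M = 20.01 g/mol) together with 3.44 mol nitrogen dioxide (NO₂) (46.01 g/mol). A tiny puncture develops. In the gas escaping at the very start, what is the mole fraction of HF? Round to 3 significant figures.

0.357

The effusion rate of species i is ∝ p_i/√M_i ∝ n_i/√M_i.
Mole fraction of HF in the effusate = (n_HF/√M_HF) / (n_HF/√M_HF + n_NO₂/√M_NO₂)
= (1.26/√20.01) / (1.26/√20.01 + 3.44/√46.01) = 0.2817/(0.2817 + 0.5071) = 0.357.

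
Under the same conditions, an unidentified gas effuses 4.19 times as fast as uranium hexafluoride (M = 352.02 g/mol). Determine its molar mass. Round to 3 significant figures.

20.1 g/mol

Since effusion rate ∝ 1/√M, rate_X/rate_UF₆ = √(M_UF₆/M_X).
4.19 = √(352.02/M_X)
M_X = 352.02 / 4.19² = 352.02 / 17.56 = 20.1 g/mol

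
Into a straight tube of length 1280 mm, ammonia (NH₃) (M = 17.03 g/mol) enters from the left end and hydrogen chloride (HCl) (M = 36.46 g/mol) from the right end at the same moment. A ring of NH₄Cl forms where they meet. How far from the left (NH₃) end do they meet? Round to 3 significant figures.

In equal time, each gas travels a distance ∝ its rate ∝ 1/√M, so d_NH₃/d_HCl = √(M_HCl/M_NH₃) = √(36.46/17.03) = 1.463.
With d_NH₃ + d_HCl = 1280 mm, d_HCl = 1280/(1 + 1.463) = 519.7 mm.
d_NH₃ = 1280 − 519.7 = 760 mm.

760 mm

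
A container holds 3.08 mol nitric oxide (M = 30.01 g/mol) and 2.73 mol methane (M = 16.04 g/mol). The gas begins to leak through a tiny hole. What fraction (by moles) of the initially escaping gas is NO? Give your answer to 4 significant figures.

Rate_i ∝ x_i/√M_i (Graham's law weighted by mole fraction), so the effusate composition follows n_i/√M_i.
So x_NO in the escaping gas = (n_NO/√M_NO) / Σ(n_i/√M_i)
= (3.08/√30.01) / (3.08/√30.01 + 2.73/√16.04) = 0.5622/(0.5622 + 0.6816) = 0.4520.

0.4520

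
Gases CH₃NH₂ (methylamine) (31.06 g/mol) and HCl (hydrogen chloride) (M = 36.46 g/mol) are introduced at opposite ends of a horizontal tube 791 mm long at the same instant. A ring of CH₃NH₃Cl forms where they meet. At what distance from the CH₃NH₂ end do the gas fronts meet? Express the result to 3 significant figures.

411 mm

The fronts meet when d_CH₃NH₂ + d_HCl = L with d_CH₃NH₂/d_HCl = √(M_HCl/M_CH₃NH₂) (Graham's law). Here √(M_HCl/M_CH₃NH₂) = √(36.46/31.06) = 1.083.
With d_CH₃NH₂ + d_HCl = 791 mm, d_HCl = 791/(1 + 1.083) = 379.7 mm.
d_CH₃NH₂ = 791 − 379.7 = 411 mm.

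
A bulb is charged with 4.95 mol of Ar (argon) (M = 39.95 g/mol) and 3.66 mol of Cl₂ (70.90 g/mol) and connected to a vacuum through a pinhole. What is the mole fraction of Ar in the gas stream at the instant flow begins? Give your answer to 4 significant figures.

0.6431

Each component's effusion rate ∝ (its partial pressure)·(1/√M) ∝ n_i/√M_i.
So x_Ar in the escaping gas = (n_Ar/√M_Ar) / Σ(n_i/√M_i)
= (4.95/√39.95) / (4.95/√39.95 + 3.66/√70.90) = 0.7832/(0.7832 + 0.4347) = 0.6431.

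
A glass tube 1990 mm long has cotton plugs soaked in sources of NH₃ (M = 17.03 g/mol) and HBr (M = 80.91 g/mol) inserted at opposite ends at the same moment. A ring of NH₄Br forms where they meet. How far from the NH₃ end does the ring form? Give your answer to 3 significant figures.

1360 mm

Graham's law gives d_NH₃/d_HBr = rate_NH₃/rate_HBr = √(M_HBr/M_NH₃) = √(80.91/17.03) = 2.180.
With d_NH₃ + d_HBr = 1990 mm, d_HBr = 1990/(1 + 2.180) = 625.8 mm.
d_NH₃ = 1990 − 625.8 = 1360 mm.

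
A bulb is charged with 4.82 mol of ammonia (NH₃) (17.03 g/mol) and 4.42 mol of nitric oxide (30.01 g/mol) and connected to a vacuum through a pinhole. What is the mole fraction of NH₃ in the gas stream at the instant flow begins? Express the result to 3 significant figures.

The effusion rate of species i is ∝ p_i/√M_i ∝ n_i/√M_i.
x_NH₃(eff) = (n_NH₃/√M_NH₃) / (n_NH₃/√M_NH₃ + n_NO/√M_NO)
= (4.82/√17.03) / (4.82/√17.03 + 4.42/√30.01) = 1.168/(1.168 + 0.8068) = 0.591.

0.591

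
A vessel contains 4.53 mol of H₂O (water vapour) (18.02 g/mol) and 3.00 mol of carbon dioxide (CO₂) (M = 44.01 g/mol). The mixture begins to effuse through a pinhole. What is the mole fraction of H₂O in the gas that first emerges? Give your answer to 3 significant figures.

Effusion rate of each component ∝ n_i/√M_i (partial pressure × 1/√M).
Mole fraction of H₂O in the effusate = (n_H₂O/√M_H₂O) / (n_H₂O/√M_H₂O + n_CO₂/√M_CO₂)
= (4.53/√18.02) / (4.53/√18.02 + 3.00/√44.01) = 1.067/(1.067 + 0.4522) = 0.702.

0.702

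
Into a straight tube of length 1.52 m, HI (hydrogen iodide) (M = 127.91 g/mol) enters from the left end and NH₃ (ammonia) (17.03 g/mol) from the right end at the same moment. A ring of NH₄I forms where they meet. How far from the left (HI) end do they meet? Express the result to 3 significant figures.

0.406 m

In equal time, each gas travels a distance ∝ its rate ∝ 1/√M, so d_HI/d_NH₃ = √(M_NH₃/M_HI) = √(17.03/127.91) = 0.3649.
With d_HI + d_NH₃ = 1.52 m, d_NH₃ = 1.52/(1 + 0.3649) = 1.114 m.
d_HI = 1.52 − 1.114 = 0.406 m.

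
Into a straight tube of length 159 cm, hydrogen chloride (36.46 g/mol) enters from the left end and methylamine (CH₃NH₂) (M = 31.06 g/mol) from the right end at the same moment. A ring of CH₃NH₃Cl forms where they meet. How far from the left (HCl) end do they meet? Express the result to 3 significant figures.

The fronts meet when d_HCl + d_CH₃NH₂ = L with d_HCl/d_CH₃NH₂ = √(M_CH₃NH₂/M_HCl) (Graham's law). Here √(M_CH₃NH₂/M_HCl) = √(31.06/36.46) = 0.9230.
With d_HCl + d_CH₃NH₂ = 159 cm, d_CH₃NH₂ = 159/(1 + 0.9230) = 82.68 cm.
d_HCl = 159 − 82.68 = 76.3 cm.

76.3 cm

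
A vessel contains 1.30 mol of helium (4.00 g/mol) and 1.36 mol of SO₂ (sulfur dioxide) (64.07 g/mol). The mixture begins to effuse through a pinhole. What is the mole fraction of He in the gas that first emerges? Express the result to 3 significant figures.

0.793

Rate_i ∝ x_i/√M_i (Graham's law weighted by mole fraction), so the effusate composition follows n_i/√M_i.
So x_He in the escaping gas = (n_He/√M_He) / Σ(n_i/√M_i)
= (1.30/√4.00) / (1.30/√4.00 + 1.36/√64.07) = 0.6500/(0.6500 + 0.1699) = 0.793.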